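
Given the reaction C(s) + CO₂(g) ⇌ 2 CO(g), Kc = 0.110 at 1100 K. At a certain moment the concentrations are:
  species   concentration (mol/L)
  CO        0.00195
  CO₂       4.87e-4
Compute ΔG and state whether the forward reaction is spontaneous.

ΔG = -24.2 kJ/mol; the forward reaction is spontaneous

(C is a pure solid — omitted from Qc.)
Qc = [CO]² / [CO₂] = (0.00195)² / (4.87e-4) = 0.00781
ΔG = RT ln(Qc/Kc) = (8.314 J mol⁻¹ K⁻¹)(1100 K) × ln(0.00781/0.110)
   = (9.145 kJ/mol)(-2.645) = -24.2 kJ/mol
ΔG < 0, so the forward reaction is spontaneous (proceeds forward).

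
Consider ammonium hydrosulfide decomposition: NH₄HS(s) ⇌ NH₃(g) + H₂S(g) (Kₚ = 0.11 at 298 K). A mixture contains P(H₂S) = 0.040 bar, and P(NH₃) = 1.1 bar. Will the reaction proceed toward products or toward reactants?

(NH₄HS is a pure solid — omitted from Qₚ.)
Qₚ = P(NH₃)·P(H₂S) = (1.1)·(0.040) = 0.044
Qₚ = 0.044 < Kₚ = 0.11, so the forward reaction proceeds.

forward (toward products)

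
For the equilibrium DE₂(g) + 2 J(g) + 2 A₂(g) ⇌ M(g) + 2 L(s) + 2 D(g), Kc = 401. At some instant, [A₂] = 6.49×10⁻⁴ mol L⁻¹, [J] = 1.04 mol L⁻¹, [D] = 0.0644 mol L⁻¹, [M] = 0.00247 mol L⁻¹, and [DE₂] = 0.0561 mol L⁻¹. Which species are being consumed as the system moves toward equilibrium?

none (at equilibrium)

(L is a pure solid — omitted from Qc.)
Qc = [M]·[D]² / ([DE₂]·[J]²·[A₂]²) = (0.00247)·(0.0644)² / ((0.0561)·(1.04)²·(6.49×10⁻⁴)²) = 401
Qc = 401 = Kc; the system is at equilibrium.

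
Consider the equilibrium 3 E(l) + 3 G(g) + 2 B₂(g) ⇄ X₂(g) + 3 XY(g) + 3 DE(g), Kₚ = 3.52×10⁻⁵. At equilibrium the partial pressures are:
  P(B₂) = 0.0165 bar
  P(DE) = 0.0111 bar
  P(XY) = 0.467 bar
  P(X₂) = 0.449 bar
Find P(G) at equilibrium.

(E is a pure liquid — omitted from Kₚ.)
At equilibrium, Kₚ = P(X₂)·P(XY)³·P(DE)³ / (P(G)³·P(B₂)²) = 3.52×10⁻⁵.
(0.449)·(0.467)³·(0.0111)³ / ((P(G))³·(0.0165)²) = 3.52×10⁻⁵
P(G)³ = 6.53 ⇒ P(G) = 1.87 bar

P(G) = 1.87 bar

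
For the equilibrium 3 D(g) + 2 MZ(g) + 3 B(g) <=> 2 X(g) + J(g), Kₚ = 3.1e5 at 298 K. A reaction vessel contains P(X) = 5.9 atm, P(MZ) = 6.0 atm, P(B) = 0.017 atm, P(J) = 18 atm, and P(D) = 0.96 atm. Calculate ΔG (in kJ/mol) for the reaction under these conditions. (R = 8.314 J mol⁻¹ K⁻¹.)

ΔG = 6.34 kJ/mol

Qₚ = P(X)²·P(J) / (P(D)³·P(MZ)²·P(B)³) = (5.9)²·(18) / ((0.96)³·(6.0)²·(0.017)³) = 4.00e6
ΔG = RT ln(Qₚ/Kₚ) = (8.314 J mol⁻¹ K⁻¹)(298 K) × ln(4.00e6/3.1e5)
   = (2.478 kJ/mol)(2.557) = 6.34 kJ/mol
ΔG > 0, so the forward reaction is non-spontaneous (proceeds in reverse).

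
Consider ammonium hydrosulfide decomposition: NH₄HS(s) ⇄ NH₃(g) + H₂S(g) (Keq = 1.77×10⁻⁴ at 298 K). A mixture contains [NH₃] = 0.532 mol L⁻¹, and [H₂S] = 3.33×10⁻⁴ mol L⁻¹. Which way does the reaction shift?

(NH₄HS is a pure solid — omitted from Q.)
Q = [NH₃]·[H₂S] = (0.532)·(3.33×10⁻⁴) = 1.77×10⁻⁴
Q = 1.77×10⁻⁴ = Keq, so the system is already at equilibrium.

at equilibrium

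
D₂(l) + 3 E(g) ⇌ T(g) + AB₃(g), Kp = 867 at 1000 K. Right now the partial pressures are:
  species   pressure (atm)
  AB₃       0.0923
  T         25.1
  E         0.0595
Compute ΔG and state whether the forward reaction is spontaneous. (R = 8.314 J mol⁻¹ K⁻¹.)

(D₂ is a pure liquid — omitted from Qp.)
Qp = P(T)·P(AB₃) / P(E)³ = (25.1)·(0.0923) / (0.0595)³ = 11000
ΔG = RT ln(Qp/Kp) = (8.314 J mol⁻¹ K⁻¹)(1000 K) × ln(11000/867)
   = (8.314 kJ/mol)(2.541) = 21.1 kJ/mol
ΔG > 0, so the forward reaction is non-spontaneous (proceeds in reverse).

ΔG = 21.1 kJ/mol; the forward reaction is non-spontaneous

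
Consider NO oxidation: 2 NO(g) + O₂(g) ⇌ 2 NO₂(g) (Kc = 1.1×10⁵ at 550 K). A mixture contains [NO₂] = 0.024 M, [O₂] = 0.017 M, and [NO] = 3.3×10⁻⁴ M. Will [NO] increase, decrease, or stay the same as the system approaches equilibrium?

increase

Qc = [NO₂]² / ([NO]²·[O₂]) = (0.024)² / ((3.3×10⁻⁴)²·(0.017)) = 3.1×10⁵
Qc = 3.1×10⁵ > Kc = 1.1×10⁵: net reverse reaction.
NO is a reactant, so it increases.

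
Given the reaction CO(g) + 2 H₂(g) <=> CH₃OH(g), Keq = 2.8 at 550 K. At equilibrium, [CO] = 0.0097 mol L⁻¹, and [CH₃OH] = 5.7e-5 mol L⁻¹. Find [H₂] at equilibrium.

[H₂] = 0.046 mol L⁻¹

At equilibrium, Keq = [CH₃OH] / ([CO]·[H₂]²) = 2.8.
(5.7e-5) / ((0.0097)·([H₂])²) = 2.8
[H₂]² = 0.00210 ⇒ [H₂] = 0.046 mol L⁻¹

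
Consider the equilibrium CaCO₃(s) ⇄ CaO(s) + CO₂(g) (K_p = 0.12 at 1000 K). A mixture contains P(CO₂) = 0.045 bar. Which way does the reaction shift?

forward (toward products)

(CaCO₃, CaO are pure solids — omitted from Q_p.)
Q_p = P(CO₂) = 0.045
Q_p = 0.045 < K_p = 0.12, so the forward reaction proceeds.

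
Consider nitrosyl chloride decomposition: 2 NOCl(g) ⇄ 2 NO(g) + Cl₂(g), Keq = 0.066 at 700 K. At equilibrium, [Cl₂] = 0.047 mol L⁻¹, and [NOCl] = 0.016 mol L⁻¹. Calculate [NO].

[NO] = 0.019 mol L⁻¹

At equilibrium, Keq = [NO]²·[Cl₂] / [NOCl]² = 0.066.
([NO])²·(0.047) / (0.016)² = 0.066
[NO]² = 3.59×10⁻⁴ ⇒ [NO] = 0.019 mol L⁻¹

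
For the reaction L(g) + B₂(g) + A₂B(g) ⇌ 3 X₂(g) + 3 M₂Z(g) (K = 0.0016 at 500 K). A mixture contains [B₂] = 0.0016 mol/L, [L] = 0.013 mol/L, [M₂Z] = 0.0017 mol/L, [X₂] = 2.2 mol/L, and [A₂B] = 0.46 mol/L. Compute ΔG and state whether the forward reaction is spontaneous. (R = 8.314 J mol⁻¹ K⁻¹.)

Q = [X₂]³·[M₂Z]³ / ([L]·[B₂]·[A₂B]) = (2.2)³·(0.0017)³ / ((0.013)·(0.0016)·(0.46)) = 0.00547
ΔG = RT ln(Q/K) = (8.314 J mol⁻¹ K⁻¹)(500 K) × ln(0.00547/0.0016)
   = (4.157 kJ/mol)(1.229) = 5.11 kJ/mol
ΔG > 0, so the forward reaction is non-spontaneous (proceeds in reverse).

ΔG = 5.11 kJ/mol; the forward reaction is non-spontaneous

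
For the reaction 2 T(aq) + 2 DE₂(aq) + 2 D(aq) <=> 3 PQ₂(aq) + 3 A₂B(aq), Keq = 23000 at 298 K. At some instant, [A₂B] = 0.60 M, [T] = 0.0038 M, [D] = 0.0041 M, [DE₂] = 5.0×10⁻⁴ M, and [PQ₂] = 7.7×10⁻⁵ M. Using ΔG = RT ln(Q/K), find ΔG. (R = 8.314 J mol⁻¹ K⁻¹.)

ΔG = -6.57 kJ/mol

Q = [PQ₂]³·[A₂B]³ / ([T]²·[DE₂]²·[D]²) = (7.7×10⁻⁵)³·(0.60)³ / ((0.0038)²·(5.0×10⁻⁴)²·(0.0041)²) = 1620
ΔG = RT ln(Q/Keq) = (8.314 J mol⁻¹ K⁻¹)(298 K) × ln(1620/23000)
   = (2.478 kJ/mol)(-2.653) = -6.57 kJ/mol
ΔG < 0, so the forward reaction is spontaneous (proceeds forward).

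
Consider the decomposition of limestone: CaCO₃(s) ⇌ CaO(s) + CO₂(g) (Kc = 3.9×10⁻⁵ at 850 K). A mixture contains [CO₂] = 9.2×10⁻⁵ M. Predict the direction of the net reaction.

(CaCO₃, CaO are pure solids — omitted from Qc.)
Qc = [CO₂] = 9.2×10⁻⁵
Qc = 9.2×10⁻⁵ > Kc = 3.9×10⁻⁵, so the reverse reaction proceeds.

to the left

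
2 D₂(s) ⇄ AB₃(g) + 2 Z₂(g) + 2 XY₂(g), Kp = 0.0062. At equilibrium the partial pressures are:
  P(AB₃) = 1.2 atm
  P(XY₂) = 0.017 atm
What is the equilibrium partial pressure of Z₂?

P(Z₂) = 4.2 atm

(D₂ is a pure solid — omitted from Kp.)
At equilibrium, Kp = P(AB₃)·P(Z₂)²·P(XY₂)² = 0.0062.
(1.2)·(P(Z₂))²·(0.017)² = 0.0062
P(Z₂)² = 17.9 ⇒ P(Z₂) = 4.2 atm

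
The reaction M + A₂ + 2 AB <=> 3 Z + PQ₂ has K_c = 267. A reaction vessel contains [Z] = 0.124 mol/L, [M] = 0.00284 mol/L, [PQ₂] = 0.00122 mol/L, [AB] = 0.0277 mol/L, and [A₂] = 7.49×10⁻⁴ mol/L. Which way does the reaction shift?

toward reactants

Q_c = [Z]³·[PQ₂] / ([M]·[A₂]·[AB]²) = (0.124)³·(0.00122) / ((0.00284)·(7.49×10⁻⁴)·(0.0277)²) = 1430
Q_c = 1430 > K_c = 267, so the reverse reaction proceeds.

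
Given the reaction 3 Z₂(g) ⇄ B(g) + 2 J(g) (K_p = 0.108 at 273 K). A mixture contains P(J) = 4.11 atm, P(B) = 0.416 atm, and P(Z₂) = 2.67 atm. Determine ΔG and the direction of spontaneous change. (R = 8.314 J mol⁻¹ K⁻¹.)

Q_p = P(B)·P(J)² / P(Z₂)³ = (0.416)·(4.11)² / (2.67)³ = 0.369
ΔG = RT ln(Q_p/K_p) = (8.314 J mol⁻¹ K⁻¹)(273 K) × ln(0.369/0.108)
   = (2.270 kJ/mol)(1.229) = 2.79 kJ/mol
ΔG > 0, so the forward reaction is non-spontaneous (proceeds in reverse).

ΔG = 2.79 kJ/mol; the forward reaction is non-spontaneous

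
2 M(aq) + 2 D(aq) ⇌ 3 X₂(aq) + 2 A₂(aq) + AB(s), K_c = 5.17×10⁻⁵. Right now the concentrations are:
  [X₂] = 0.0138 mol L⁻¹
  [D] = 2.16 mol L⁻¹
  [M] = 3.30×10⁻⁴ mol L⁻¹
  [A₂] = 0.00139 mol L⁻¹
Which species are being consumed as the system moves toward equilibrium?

M, D (reactants)

(AB is a pure solid — omitted from Q_c.)
Q_c = [X₂]³·[A₂]² / ([M]²·[D]²) = (0.0138)³·(0.00139)² / ((3.30×10⁻⁴)²·(2.16)²) = 9.99×10⁻⁶
Q_c = 9.99×10⁻⁶ < K_c = 5.17×10⁻⁵: net forward reaction.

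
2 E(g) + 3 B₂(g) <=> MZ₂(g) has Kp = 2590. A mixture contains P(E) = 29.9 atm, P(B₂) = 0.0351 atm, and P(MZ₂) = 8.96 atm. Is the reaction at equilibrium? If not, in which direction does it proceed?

Qp = P(MZ₂) / (P(E)²·P(B₂)³) = (8.96) / ((29.9)²·(0.0351)³) = 232
Qp = 232 < Kp = 2590, so the forward reaction proceeds.

in the forward direction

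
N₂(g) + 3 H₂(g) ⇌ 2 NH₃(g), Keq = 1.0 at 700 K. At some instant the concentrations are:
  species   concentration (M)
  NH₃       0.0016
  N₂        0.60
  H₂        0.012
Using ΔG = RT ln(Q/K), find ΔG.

Q = [NH₃]² / ([N₂]·[H₂]³) = (0.0016)² / ((0.60)·(0.012)³) = 2.47
ΔG = RT ln(Q/Keq) = (8.314 J mol⁻¹ K⁻¹)(700 K) × ln(2.47/1.0)
   = (5.820 kJ/mol)(0.9042) = 5.26 kJ/mol
ΔG > 0, so the forward reaction is non-spontaneous (proceeds in reverse).

ΔG = 5.26 kJ/mol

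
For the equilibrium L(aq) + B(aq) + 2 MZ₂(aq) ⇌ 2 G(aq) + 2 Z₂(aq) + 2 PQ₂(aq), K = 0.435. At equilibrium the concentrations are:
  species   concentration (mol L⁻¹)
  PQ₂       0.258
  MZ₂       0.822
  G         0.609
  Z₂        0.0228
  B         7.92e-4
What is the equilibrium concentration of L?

At equilibrium, K = [G]²·[Z₂]²·[PQ₂]² / ([L]·[B]·[MZ₂]²) = 0.435.
(0.609)²·(0.0228)²·(0.258)² / (([L])·(7.92e-4)·(0.822)²) = 0.435
[L] = 0.0551 mol L⁻¹

[L] = 0.0551 mol L⁻¹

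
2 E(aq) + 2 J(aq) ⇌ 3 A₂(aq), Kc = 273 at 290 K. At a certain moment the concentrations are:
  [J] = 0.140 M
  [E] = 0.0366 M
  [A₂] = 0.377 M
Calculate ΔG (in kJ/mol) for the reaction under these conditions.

Qc = [A₂]³ / ([E]²·[J]²) = (0.377)³ / ((0.0366)²·(0.140)²) = 2040
ΔG = RT ln(Qc/Kc) = (8.314 J mol⁻¹ K⁻¹)(290 K) × ln(2040/273)
   = (2.411 kJ/mol)(2.011) = 4.85 kJ/mol
ΔG > 0, so the forward reaction is non-spontaneous (proceeds in reverse).

ΔG = 4.85 kJ/mol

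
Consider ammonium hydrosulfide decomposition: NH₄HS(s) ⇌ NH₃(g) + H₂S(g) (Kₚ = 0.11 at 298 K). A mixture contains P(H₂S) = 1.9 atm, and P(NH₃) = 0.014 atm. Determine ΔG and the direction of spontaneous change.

(NH₄HS is a pure solid — omitted from Qₚ.)
Qₚ = P(NH₃)·P(H₂S) = (0.014)·(1.9) = 0.0266
ΔG = RT ln(Qₚ/Kₚ) = (8.314 J mol⁻¹ K⁻¹)(298 K) × ln(0.0266/0.11)
   = (2.478 kJ/mol)(-1.420) = -3.52 kJ/mol
ΔG < 0, so the forward reaction is spontaneous (proceeds forward).

ΔG = -3.52 kJ/mol; the forward reaction is spontaneous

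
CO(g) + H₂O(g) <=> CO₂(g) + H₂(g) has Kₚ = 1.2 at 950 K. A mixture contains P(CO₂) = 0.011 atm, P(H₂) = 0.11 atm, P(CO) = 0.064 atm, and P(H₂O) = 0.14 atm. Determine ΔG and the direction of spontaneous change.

ΔG = -17.3 kJ/mol; the forward reaction is spontaneous

Qₚ = P(CO₂)·P(H₂) / (P(CO)·P(H₂O)) = (0.011)·(0.11) / ((0.064)·(0.14)) = 0.135
ΔG = RT ln(Qₚ/Kₚ) = (8.314 J mol⁻¹ K⁻¹)(950 K) × ln(0.135/1.2)
   = (7.898 kJ/mol)(-2.185) = -17.3 kJ/mol
ΔG < 0, so the forward reaction is spontaneous (proceeds forward).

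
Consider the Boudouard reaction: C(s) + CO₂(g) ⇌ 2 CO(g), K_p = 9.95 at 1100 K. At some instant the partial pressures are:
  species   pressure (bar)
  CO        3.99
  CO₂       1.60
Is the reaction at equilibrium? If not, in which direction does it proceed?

(C is a pure solid — omitted from Q_p.)
Q_p = P(CO)² / P(CO₂) = (3.99)² / (1.60) = 9.95
Q_p = 9.95 = K_p, so the system is already at equilibrium.

at equilibrium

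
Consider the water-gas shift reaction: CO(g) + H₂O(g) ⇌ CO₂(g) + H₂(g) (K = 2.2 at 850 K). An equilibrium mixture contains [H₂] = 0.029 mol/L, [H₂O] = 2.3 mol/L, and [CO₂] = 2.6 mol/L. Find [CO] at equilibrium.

At equilibrium, K = [CO₂]·[H₂] / ([CO]·[H₂O]) = 2.2.
(2.6)·(0.029) / (([CO])·(2.3)) = 2.2
[CO] = 0.0149 = 0.015 mol/L

[CO] = 0.015 mol/L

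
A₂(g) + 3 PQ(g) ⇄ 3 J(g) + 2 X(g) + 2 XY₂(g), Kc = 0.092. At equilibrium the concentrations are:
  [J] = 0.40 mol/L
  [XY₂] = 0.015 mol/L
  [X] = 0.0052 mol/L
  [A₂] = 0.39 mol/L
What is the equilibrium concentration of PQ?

At equilibrium, Kc = [J]³·[X]²·[XY₂]² / ([A₂]·[PQ]³) = 0.092.
(0.40)³·(0.0052)²·(0.015)² / ((0.39)·([PQ])³) = 0.092
[PQ]³ = 1.09e-8 ⇒ [PQ] = 0.0022 mol/L

[PQ] = 0.0022 mol/L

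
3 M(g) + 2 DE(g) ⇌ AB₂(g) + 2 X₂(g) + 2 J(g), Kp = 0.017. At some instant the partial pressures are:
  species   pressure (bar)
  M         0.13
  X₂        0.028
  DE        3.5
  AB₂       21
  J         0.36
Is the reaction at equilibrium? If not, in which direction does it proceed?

in the reverse direction

Qp = P(AB₂)·P(X₂)²·P(J)² / (P(M)³·P(DE)²) = (21)·(0.028)²·(0.36)² / ((0.13)³·(3.5)²) = 0.079
Qp = 0.079 > Kp = 0.017, so the reverse reaction proceeds.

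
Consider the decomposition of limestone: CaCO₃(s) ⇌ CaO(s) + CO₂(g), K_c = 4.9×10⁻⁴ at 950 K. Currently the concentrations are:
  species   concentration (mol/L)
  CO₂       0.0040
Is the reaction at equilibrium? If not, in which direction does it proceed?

in the reverse direction

(CaCO₃, CaO are pure solids — omitted from Q_c.)
Q_c = [CO₂] = 0.0040
Q_c = 0.0040 > K_c = 4.9×10⁻⁴, so the reverse reaction proceeds.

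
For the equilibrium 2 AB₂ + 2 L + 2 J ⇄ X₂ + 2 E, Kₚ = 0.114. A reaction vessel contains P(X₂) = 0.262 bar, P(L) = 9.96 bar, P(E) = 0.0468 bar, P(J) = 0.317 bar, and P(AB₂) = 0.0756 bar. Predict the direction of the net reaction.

Qₚ = P(X₂)·P(E)² / (P(AB₂)²·P(L)²·P(J)²) = (0.262)·(0.0468)² / ((0.0756)²·(9.96)²·(0.317)²) = 0.0101
Qₚ = 0.0101 < Kₚ = 0.114, so the forward reaction proceeds.

in the forward direction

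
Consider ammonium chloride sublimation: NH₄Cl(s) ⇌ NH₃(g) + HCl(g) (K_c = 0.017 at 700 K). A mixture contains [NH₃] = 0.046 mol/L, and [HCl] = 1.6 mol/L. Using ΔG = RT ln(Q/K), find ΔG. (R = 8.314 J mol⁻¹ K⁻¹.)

ΔG = 8.53 kJ/mol

(NH₄Cl is a pure solid — omitted from Q_c.)
Q_c = [NH₃]·[HCl] = (0.046)·(1.6) = 0.0736
ΔG = RT ln(Q_c/K_c) = (8.314 J mol⁻¹ K⁻¹)(700 K) × ln(0.0736/0.017)
   = (5.820 kJ/mol)(1.465) = 8.53 kJ/mol
ΔG > 0, so the forward reaction is non-spontaneous (proceeds in reverse).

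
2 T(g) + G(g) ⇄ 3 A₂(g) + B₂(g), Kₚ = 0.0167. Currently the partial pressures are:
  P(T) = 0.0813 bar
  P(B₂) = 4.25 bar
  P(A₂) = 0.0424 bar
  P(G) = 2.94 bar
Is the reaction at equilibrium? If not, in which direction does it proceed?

at equilibrium

Qₚ = P(A₂)³·P(B₂) / (P(T)²·P(G)) = (0.0424)³·(4.25) / ((0.0813)²·(2.94)) = 0.0167
Qₚ = 0.0167 = Kₚ, so the system is already at equilibrium.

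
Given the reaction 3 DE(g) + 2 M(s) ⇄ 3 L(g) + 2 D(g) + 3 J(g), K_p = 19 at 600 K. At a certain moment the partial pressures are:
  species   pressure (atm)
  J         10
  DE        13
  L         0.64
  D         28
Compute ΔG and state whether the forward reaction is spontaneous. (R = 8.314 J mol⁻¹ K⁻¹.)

ΔG = 7.95 kJ/mol; the forward reaction is non-spontaneous

(M is a pure solid — omitted from Q_p.)
Q_p = P(L)³·P(D)²·P(J)³ / P(DE)³ = (0.64)³·(28)²·(10)³ / (13)³ = 93.5
ΔG = RT ln(Q_p/K_p) = (8.314 J mol⁻¹ K⁻¹)(600 K) × ln(93.5/19)
   = (4.988 kJ/mol)(1.594) = 7.95 kJ/mol
ΔG > 0, so the forward reaction is non-spontaneous (proceeds in reverse).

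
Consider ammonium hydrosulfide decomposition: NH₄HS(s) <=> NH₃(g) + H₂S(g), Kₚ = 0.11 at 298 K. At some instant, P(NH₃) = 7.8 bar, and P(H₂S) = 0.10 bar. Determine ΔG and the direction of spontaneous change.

ΔG = 4.85 kJ/mol; the forward reaction is non-spontaneous

(NH₄HS is a pure solid — omitted from Qₚ.)
Qₚ = P(NH₃)·P(H₂S) = (7.8)·(0.10) = 0.780
ΔG = RT ln(Qₚ/Kₚ) = (8.314 J mol⁻¹ K⁻¹)(298 K) × ln(0.780/0.11)
   = (2.478 kJ/mol)(1.959) = 4.85 kJ/mol
ΔG > 0, so the forward reaction is non-spontaneous (proceeds in reverse).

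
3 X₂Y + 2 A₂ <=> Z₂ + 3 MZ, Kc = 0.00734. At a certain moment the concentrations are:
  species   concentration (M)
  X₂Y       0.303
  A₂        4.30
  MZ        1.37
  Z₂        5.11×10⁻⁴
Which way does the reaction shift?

toward products

Qc = [Z₂]·[MZ]³ / ([X₂Y]³·[A₂]²) = (5.11×10⁻⁴)·(1.37)³ / ((0.303)³·(4.30)²) = 0.00255
Qc = 0.00255 < Kc = 0.00734, so the forward reaction proceeds.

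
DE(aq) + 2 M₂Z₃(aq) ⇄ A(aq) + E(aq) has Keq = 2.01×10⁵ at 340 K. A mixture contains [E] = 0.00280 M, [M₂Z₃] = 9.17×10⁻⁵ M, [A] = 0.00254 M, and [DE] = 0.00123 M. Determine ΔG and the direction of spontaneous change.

ΔG = 3.48 kJ/mol; the forward reaction is non-spontaneous

Q = [A]·[E] / ([DE]·[M₂Z₃]²) = (0.00254)·(0.00280) / ((0.00123)·(9.17×10⁻⁵)²) = 6.88×10⁵
ΔG = RT ln(Q/Keq) = (8.314 J mol⁻¹ K⁻¹)(340 K) × ln(6.88×10⁵/2.01×10⁵)
   = (2.827 kJ/mol)(1.230) = 3.48 kJ/mol
ΔG > 0, so the forward reaction is non-spontaneous (proceeds in reverse).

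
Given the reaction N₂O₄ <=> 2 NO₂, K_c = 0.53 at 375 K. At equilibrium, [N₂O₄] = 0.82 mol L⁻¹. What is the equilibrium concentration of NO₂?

At equilibrium, K_c = [NO₂]² / [N₂O₄] = 0.53.
([NO₂])² / (0.82) = 0.53
[NO₂]² = 0.435 ⇒ [NO₂] = 0.66 mol L⁻¹

[NO₂] = 0.66 mol L⁻¹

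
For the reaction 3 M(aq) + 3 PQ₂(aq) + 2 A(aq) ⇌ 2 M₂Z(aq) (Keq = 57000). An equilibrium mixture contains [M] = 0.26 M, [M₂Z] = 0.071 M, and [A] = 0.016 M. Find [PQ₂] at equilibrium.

At equilibrium, Keq = [M₂Z]² / ([M]³·[PQ₂]³·[A]²) = 57000.
(0.071)² / ((0.26)³·([PQ₂])³·(0.016)²) = 57000
[PQ₂]³ = 0.0197 ⇒ [PQ₂] = 0.27 M

[PQ₂] = 0.27 M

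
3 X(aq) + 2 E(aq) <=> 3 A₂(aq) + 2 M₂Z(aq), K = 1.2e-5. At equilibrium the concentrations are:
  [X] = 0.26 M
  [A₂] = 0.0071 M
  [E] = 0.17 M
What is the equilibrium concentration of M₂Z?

[M₂Z] = 0.13 M

At equilibrium, K = [A₂]³·[M₂Z]² / ([X]³·[E]²) = 1.2e-5.
(0.0071)³·([M₂Z])² / ((0.26)³·(0.17)²) = 1.2e-5
[M₂Z]² = 0.0170 ⇒ [M₂Z] = 0.13 M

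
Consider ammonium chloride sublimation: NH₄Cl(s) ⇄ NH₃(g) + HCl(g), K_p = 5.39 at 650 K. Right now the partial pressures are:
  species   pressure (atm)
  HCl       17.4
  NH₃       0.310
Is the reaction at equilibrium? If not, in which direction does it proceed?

(NH₄Cl is a pure solid — omitted from Q_p.)
Q_p = P(NH₃)·P(HCl) = (0.310)·(17.4) = 5.39
Q_p = 5.39 = K_p, so the system is already at equilibrium.

no net change (already at equilibrium)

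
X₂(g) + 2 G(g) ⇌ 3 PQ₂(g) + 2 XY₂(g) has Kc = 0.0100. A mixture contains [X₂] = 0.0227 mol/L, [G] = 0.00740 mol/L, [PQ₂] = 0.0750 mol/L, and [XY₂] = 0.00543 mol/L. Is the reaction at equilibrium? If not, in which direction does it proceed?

Qc = [PQ₂]³·[XY₂]² / ([X₂]·[G]²) = (0.0750)³·(0.00543)² / ((0.0227)·(0.00740)²) = 0.0100
Qc = 0.0100 = Kc, so the system is already at equilibrium.

at equilibrium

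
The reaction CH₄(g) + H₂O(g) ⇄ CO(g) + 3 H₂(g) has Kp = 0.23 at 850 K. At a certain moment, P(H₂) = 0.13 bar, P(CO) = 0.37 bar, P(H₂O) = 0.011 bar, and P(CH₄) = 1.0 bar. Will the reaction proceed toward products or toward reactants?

to the right

Qp = P(CO)·P(H₂)³ / (P(CH₄)·P(H₂O)) = (0.37)·(0.13)³ / ((1.0)·(0.011)) = 0.074
Qp = 0.074 < Kp = 0.23, so the forward reaction proceeds.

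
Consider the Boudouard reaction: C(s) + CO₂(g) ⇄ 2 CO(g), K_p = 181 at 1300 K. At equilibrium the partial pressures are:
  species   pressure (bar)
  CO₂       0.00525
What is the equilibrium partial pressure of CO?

(C is a pure solid — omitted from K_p.)
At equilibrium, K_p = P(CO)² / P(CO₂) = 181.
(P(CO))² / (0.00525) = 181
P(CO)² = 0.950 ⇒ P(CO) = 0.975 bar

P(CO) = 0.975 bar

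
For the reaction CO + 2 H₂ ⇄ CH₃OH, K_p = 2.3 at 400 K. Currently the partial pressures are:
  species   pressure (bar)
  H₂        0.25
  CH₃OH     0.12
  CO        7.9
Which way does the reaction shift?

Q_p = P(CH₃OH) / (P(CO)·P(H₂)²) = (0.12) / ((7.9)·(0.25)²) = 0.24
Q_p = 0.24 < K_p = 2.3, so the forward reaction proceeds.

to the right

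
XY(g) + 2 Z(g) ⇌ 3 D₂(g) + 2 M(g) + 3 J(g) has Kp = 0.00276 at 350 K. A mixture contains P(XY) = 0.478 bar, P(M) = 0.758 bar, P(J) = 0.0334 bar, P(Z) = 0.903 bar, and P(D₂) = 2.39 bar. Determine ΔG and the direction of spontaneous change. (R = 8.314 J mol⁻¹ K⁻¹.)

Qp = P(D₂)³·P(M)²·P(J)³ / (P(XY)·P(Z)²) = (2.39)³·(0.758)²·(0.0334)³ / ((0.478)·(0.903)²) = 7.50×10⁻⁴
ΔG = RT ln(Qp/Kp) = (8.314 J mol⁻¹ K⁻¹)(350 K) × ln(7.50×10⁻⁴/0.00276)
   = (2.910 kJ/mol)(-1.303) = -3.79 kJ/mol
ΔG < 0, so the forward reaction is spontaneous (proceeds forward).

ΔG = -3.79 kJ/mol; the forward reaction is spontaneous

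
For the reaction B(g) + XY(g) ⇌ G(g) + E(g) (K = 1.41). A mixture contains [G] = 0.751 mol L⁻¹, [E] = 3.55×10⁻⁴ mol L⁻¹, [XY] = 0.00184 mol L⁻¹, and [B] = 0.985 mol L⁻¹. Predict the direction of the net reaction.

Q = [G]·[E] / ([B]·[XY]) = (0.751)·(3.55×10⁻⁴) / ((0.985)·(0.00184)) = 0.147
Q = 0.147 < K = 1.41, so the forward reaction proceeds.

in the forward direction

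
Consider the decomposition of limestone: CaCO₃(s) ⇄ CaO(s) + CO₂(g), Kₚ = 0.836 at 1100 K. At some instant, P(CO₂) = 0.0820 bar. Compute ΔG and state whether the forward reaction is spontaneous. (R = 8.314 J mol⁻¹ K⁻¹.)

(CaCO₃, CaO are pure solids — omitted from Qₚ.)
Qₚ = P(CO₂) = 0.0820
ΔG = RT ln(Qₚ/Kₚ) = (8.314 J mol⁻¹ K⁻¹)(1100 K) × ln(0.0820/0.836)
   = (9.145 kJ/mol)(-2.322) = -21.2 kJ/mol
ΔG < 0, so the forward reaction is spontaneous (proceeds forward).

ΔG = -21.2 kJ/mol; the forward reaction is spontaneous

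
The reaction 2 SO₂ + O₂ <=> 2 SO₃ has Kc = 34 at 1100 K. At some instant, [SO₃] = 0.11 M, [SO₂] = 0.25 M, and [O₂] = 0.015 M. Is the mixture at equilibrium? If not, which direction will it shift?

Qc = [SO₃]² / ([SO₂]²·[O₂]) = (0.11)² / ((0.25)²·(0.015)) = 13
Qc = 13 < Kc = 34: net forward reaction.

no; Q < K, reaction proceeds forward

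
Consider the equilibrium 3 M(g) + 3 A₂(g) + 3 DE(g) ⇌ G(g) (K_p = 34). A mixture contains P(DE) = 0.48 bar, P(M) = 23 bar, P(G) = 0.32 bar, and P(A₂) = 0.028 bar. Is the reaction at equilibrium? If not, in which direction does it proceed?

to the right

Q_p = P(G) / (P(M)³·P(A₂)³·P(DE)³) = (0.32) / ((23)³·(0.028)³·(0.48)³) = 11
Q_p = 11 < K_p = 34, so the forward reaction proceeds.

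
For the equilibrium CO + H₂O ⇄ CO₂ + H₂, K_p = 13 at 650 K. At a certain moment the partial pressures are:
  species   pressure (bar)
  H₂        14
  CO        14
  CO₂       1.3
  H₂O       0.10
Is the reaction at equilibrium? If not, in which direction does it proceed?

at equilibrium

Q_p = P(CO₂)·P(H₂) / (P(CO)·P(H₂O)) = (1.3)·(14) / ((14)·(0.10)) = 13
Q_p = 13 = K_p, so the system is already at equilibrium.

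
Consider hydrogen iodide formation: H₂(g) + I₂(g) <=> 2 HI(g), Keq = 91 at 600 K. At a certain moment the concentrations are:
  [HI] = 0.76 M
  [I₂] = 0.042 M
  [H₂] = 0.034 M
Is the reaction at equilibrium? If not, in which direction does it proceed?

to the left

Q = [HI]² / ([H₂]·[I₂]) = (0.76)² / ((0.034)·(0.042)) = 400
Q = 400 > Keq = 91, so the reverse reaction proceeds.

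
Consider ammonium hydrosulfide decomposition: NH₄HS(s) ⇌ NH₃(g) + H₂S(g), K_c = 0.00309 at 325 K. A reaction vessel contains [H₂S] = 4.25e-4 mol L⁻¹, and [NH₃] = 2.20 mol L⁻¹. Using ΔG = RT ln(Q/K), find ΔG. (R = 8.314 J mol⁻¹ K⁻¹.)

(NH₄HS is a pure solid — omitted from Q_c.)
Q_c = [NH₃]·[H₂S] = (2.20)·(4.25e-4) = 9.35e-4
ΔG = RT ln(Q_c/K_c) = (8.314 J mol⁻¹ K⁻¹)(325 K) × ln(9.35e-4/0.00309)
   = (2.702 kJ/mol)(-1.195) = -3.23 kJ/mol
ΔG < 0, so the forward reaction is spontaneous (proceeds forward).

ΔG = -3.23 kJ/mol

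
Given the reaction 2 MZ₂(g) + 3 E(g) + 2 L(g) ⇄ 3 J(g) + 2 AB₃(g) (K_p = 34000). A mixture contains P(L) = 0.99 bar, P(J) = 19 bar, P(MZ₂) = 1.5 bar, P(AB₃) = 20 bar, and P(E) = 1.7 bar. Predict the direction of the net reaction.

Q_p = P(J)³·P(AB₃)² / (P(MZ₂)²·P(E)³·P(L)²) = (19)³·(20)² / ((1.5)²·(1.7)³·(0.99)²) = 2.5×10⁵
Q_p = 2.5×10⁵ > K_p = 34000, so the reverse reaction proceeds.

toward reactants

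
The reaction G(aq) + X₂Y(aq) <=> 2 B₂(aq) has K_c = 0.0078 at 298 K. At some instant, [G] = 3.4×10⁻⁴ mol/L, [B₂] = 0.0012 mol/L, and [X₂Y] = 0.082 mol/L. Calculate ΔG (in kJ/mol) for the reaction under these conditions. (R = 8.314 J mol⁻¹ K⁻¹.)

ΔG = 4.68 kJ/mol

Q_c = [B₂]² / ([G]·[X₂Y]) = (0.0012)² / ((3.4×10⁻⁴)·(0.082)) = 0.0516
ΔG = RT ln(Q_c/K_c) = (8.314 J mol⁻¹ K⁻¹)(298 K) × ln(0.0516/0.0078)
   = (2.478 kJ/mol)(1.889) = 4.68 kJ/mol
ΔG > 0, so the forward reaction is non-spontaneous (proceeds in reverse).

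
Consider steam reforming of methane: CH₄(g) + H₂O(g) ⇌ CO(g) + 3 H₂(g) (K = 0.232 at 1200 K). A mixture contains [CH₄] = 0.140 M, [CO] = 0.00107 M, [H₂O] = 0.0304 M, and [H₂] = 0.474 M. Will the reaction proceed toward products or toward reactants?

Q = [CO]·[H₂]³ / ([CH₄]·[H₂O]) = (0.00107)·(0.474)³ / ((0.140)·(0.0304)) = 0.0268
Q = 0.0268 < K = 0.232, so the forward reaction proceeds.

toward products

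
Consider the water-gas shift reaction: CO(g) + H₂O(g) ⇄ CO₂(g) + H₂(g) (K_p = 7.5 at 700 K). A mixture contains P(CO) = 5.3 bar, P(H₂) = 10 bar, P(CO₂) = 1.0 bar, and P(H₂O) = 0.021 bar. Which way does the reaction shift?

in the reverse direction

Q_p = P(CO₂)·P(H₂) / (P(CO)·P(H₂O)) = (1.0)·(10) / ((5.3)·(0.021)) = 90
Q_p = 90 > K_p = 7.5, so the reverse reaction proceeds.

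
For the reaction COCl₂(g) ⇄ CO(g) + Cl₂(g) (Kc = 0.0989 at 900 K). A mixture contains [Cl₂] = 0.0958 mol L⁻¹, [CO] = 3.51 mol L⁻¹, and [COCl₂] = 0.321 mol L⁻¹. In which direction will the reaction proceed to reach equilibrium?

Qc = [CO]·[Cl₂] / [COCl₂] = (3.51)·(0.0958) / (0.321) = 1.05
Qc = 1.05 > Kc = 0.0989, so the reverse reaction proceeds.

reverse (toward reactants)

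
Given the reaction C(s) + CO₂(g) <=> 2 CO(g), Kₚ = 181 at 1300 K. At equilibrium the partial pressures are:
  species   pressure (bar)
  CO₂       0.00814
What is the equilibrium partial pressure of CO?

P(CO) = 1.21 bar

(C is a pure solid — omitted from Kₚ.)
At equilibrium, Kₚ = P(CO)² / P(CO₂) = 181.
(P(CO))² / (0.00814) = 181
P(CO)² = 1.47 ⇒ P(CO) = 1.21 bar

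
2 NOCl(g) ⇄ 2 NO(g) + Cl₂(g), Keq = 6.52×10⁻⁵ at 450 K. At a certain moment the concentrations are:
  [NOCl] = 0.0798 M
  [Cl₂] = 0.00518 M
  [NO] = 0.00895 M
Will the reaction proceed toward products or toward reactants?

Q = [NO]²·[Cl₂] / [NOCl]² = (0.00895)²·(0.00518) / (0.0798)² = 6.52×10⁻⁵
Q = 6.52×10⁻⁵ = Keq, so the system is already at equilibrium.

at equilibrium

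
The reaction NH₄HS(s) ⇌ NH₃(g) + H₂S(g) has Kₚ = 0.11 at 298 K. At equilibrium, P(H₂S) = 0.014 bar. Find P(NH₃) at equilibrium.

P(NH₃) = 7.9 bar

(NH₄HS is a pure solid — omitted from Kₚ.)
At equilibrium, Kₚ = P(NH₃)·P(H₂S) = 0.11.
(P(NH₃))·(0.014) = 0.11
P(NH₃) = 7.86 = 7.9 bar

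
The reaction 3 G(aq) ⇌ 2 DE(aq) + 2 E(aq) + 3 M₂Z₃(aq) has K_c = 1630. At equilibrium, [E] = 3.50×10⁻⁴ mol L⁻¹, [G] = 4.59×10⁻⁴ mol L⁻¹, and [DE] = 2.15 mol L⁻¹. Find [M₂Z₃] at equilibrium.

[M₂Z₃] = 0.653 mol L⁻¹

At equilibrium, K_c = [DE]²·[E]²·[M₂Z₃]³ / [G]³ = 1630.
(2.15)²·(3.50×10⁻⁴)²·([M₂Z₃])³ / (4.59×10⁻⁴)³ = 1630
[M₂Z₃]³ = 0.278 ⇒ [M₂Z₃] = 0.653 mol L⁻¹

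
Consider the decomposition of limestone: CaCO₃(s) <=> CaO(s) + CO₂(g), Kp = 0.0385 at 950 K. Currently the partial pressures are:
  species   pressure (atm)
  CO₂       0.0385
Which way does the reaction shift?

(CaCO₃, CaO are pure solids — omitted from Qp.)
Qp = P(CO₂) = 0.0385
Qp = 0.0385 = Kp, so the system is already at equilibrium.

neither direction; the system is at equilibrium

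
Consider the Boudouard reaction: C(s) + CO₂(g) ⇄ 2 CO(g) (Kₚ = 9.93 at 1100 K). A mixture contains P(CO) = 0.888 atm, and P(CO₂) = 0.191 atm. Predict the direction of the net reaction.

forward (toward products)

(C is a pure solid — omitted from Qₚ.)
Qₚ = P(CO)² / P(CO₂) = (0.888)² / (0.191) = 4.13
Qₚ = 4.13 < Kₚ = 9.93, so the forward reaction proceeds.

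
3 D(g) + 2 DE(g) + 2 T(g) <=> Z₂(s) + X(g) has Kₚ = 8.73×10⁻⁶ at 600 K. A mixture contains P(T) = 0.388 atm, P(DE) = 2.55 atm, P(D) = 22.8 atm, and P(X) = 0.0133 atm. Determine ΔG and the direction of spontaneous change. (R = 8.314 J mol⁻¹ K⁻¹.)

(Z₂ is a pure solid — omitted from Qₚ.)
Qₚ = P(X) / (P(D)³·P(DE)²·P(T)²) = (0.0133) / ((22.8)³·(2.55)²·(0.388)²) = 1.15×10⁻⁶
ΔG = RT ln(Qₚ/Kₚ) = (8.314 J mol⁻¹ K⁻¹)(600 K) × ln(1.15×10⁻⁶/8.73×10⁻⁶)
   = (4.988 kJ/mol)(-2.027) = -10.1 kJ/mol
ΔG < 0, so the forward reaction is spontaneous (proceeds forward).

ΔG = -10.1 kJ/mol; the forward reaction is spontaneous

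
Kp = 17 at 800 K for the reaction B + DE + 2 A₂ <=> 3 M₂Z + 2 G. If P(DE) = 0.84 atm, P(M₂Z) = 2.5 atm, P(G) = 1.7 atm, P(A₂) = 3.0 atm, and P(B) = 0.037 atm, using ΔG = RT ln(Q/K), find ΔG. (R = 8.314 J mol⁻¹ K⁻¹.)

ΔG = 15.0 kJ/mol

Qp = P(M₂Z)³·P(G)² / (P(B)·P(DE)·P(A₂)²) = (2.5)³·(1.7)² / ((0.037)·(0.84)·(3.0)²) = 161
ΔG = RT ln(Qp/Kp) = (8.314 J mol⁻¹ K⁻¹)(800 K) × ln(161/17)
   = (6.651 kJ/mol)(2.248) = 15.0 kJ/mol
ΔG > 0, so the forward reaction is non-spontaneous (proceeds in reverse).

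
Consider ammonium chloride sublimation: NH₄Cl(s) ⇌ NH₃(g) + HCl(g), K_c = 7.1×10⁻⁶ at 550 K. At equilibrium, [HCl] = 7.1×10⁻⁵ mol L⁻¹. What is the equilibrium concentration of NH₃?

(NH₄Cl is a pure solid — omitted from K_c.)
At equilibrium, K_c = [NH₃]·[HCl] = 7.1×10⁻⁶.
([NH₃])·(7.1×10⁻⁵) = 7.1×10⁻⁶
[NH₃] = 0.100 = 0.10 mol L⁻¹

[NH₃] = 0.10 mol L⁻¹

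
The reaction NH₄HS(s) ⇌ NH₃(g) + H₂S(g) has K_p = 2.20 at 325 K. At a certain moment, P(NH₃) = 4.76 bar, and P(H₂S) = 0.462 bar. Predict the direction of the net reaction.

(NH₄HS is a pure solid — omitted from Q_p.)
Q_p = P(NH₃)·P(H₂S) = (4.76)·(0.462) = 2.20
Q_p = 2.20 = K_p, so the system is already at equilibrium.

at equilibrium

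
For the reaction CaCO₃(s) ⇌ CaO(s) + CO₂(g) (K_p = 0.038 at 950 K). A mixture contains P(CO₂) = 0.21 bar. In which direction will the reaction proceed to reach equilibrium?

to the left

(CaCO₃, CaO are pure solids — omitted from Q_p.)
Q_p = P(CO₂) = 0.21
Q_p = 0.21 > K_p = 0.038, so the reverse reaction proceeds.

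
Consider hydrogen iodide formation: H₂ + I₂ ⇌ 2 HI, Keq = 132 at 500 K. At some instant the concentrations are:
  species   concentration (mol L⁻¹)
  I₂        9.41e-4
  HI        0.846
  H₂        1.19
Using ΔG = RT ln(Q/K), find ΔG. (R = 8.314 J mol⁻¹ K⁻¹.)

ΔG = 6.56 kJ/mol

Q = [HI]² / ([H₂]·[I₂]) = (0.846)² / ((1.19)·(9.41e-4)) = 639
ΔG = RT ln(Q/Keq) = (8.314 J mol⁻¹ K⁻¹)(500 K) × ln(639/132)
   = (4.157 kJ/mol)(1.577) = 6.56 kJ/mol
ΔG > 0, so the forward reaction is non-spontaneous (proceeds in reverse).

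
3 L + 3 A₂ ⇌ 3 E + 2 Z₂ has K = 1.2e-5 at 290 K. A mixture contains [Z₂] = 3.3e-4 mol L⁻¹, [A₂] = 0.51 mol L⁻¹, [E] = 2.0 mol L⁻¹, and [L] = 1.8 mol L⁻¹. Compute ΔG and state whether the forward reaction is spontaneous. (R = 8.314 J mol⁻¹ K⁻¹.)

Q = [E]³·[Z₂]² / ([L]³·[A₂]³) = (2.0)³·(3.3e-4)² / ((1.8)³·(0.51)³) = 1.13e-6
ΔG = RT ln(Q/K) = (8.314 J mol⁻¹ K⁻¹)(290 K) × ln(1.13e-6/1.2e-5)
   = (2.411 kJ/mol)(-2.363) = -5.70 kJ/mol
ΔG < 0, so the forward reaction is spontaneous (proceeds forward).

ΔG = -5.70 kJ/mol; the forward reaction is spontaneous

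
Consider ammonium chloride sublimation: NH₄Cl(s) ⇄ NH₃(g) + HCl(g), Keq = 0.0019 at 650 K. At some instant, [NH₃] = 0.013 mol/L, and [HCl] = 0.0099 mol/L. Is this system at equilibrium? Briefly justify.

(NH₄Cl is a pure solid — omitted from Q.)
Q = [NH₃]·[HCl] = (0.013)·(0.0099) = 1.3×10⁻⁴
Q = 1.3×10⁻⁴ < Keq = 0.0019: net forward reaction.

no; Q < K, reaction proceeds forward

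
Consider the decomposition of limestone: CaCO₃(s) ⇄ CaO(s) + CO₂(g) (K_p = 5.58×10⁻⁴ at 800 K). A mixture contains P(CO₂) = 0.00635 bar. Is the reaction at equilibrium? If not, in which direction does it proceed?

(CaCO₃, CaO are pure solids — omitted from Q_p.)
Q_p = P(CO₂) = 0.00635
Q_p = 0.00635 > K_p = 5.58×10⁻⁴, so the reverse reaction proceeds.

in the reverse direction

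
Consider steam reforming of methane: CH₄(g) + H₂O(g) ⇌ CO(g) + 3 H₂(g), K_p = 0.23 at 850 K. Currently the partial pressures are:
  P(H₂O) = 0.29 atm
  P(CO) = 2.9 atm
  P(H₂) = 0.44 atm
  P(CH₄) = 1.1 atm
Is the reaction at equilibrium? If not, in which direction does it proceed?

toward reactants

Q_p = P(CO)·P(H₂)³ / (P(CH₄)·P(H₂O)) = (2.9)·(0.44)³ / ((1.1)·(0.29)) = 0.77
Q_p = 0.77 > K_p = 0.23, so the reverse reaction proceeds.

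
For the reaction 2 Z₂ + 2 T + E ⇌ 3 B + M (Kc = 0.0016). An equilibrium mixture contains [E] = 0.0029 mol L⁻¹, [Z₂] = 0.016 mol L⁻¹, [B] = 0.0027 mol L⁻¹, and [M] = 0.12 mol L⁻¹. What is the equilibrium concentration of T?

At equilibrium, Kc = [B]³·[M] / ([Z₂]²·[T]²·[E]) = 0.0016.
(0.0027)³·(0.12) / ((0.016)²·([T])²·(0.0029)) = 0.0016
[T]² = 1.99 ⇒ [T] = 1.4 mol L⁻¹

[T] = 1.4 mol L⁻¹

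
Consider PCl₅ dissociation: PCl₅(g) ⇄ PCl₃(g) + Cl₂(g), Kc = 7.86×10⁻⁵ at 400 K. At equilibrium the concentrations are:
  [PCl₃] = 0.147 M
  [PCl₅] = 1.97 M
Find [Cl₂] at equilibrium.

[Cl₂] = 0.00105 M

At equilibrium, Kc = [PCl₃]·[Cl₂] / [PCl₅] = 7.86×10⁻⁵.
(0.147)·([Cl₂]) / (1.97) = 7.86×10⁻⁵
[Cl₂] = 0.00105 M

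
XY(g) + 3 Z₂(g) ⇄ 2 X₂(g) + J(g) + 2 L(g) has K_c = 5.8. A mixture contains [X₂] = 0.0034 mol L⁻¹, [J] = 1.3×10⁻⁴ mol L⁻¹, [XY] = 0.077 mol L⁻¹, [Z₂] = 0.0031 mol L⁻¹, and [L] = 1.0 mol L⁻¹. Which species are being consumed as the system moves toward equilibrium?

XY, Z₂ (reactants)

Q_c = [X₂]²·[J]·[L]² / ([XY]·[Z₂]³) = (0.0034)²·(1.3×10⁻⁴)·(1.0)² / ((0.077)·(0.0031)³) = 0.66
Q_c = 0.66 < K_c = 5.8: net forward reaction.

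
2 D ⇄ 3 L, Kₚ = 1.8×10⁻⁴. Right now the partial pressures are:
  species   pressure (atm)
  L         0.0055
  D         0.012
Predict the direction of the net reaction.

to the left

Qₚ = P(L)³ / P(D)² = (0.0055)³ / (0.012)² = 0.0012
Qₚ = 0.0012 > Kₚ = 1.8×10⁻⁴, so the reverse reaction proceeds.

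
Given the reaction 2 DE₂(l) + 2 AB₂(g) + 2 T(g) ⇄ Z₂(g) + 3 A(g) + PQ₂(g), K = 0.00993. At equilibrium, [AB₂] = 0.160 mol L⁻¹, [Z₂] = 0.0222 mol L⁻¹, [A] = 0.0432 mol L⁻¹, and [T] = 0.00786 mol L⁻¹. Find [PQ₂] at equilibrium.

[PQ₂] = 0.00877 mol L⁻¹

(DE₂ is a pure liquid — omitted from K.)
At equilibrium, K = [Z₂]·[A]³·[PQ₂] / ([AB₂]²·[T]²) = 0.00993.
(0.0222)·(0.0432)³·([PQ₂]) / ((0.160)²·(0.00786)²) = 0.00993
[PQ₂] = 0.00877 mol L⁻¹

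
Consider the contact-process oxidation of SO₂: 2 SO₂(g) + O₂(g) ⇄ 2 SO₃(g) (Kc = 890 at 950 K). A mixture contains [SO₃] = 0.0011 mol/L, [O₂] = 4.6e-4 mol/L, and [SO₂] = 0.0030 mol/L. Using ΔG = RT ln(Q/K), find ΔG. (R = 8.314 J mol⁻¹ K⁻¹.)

ΔG = -8.80 kJ/mol

Qc = [SO₃]² / ([SO₂]²·[O₂]) = (0.0011)² / ((0.0030)²·(4.6e-4)) = 292
ΔG = RT ln(Qc/Kc) = (8.314 J mol⁻¹ K⁻¹)(950 K) × ln(292/890)
   = (7.898 kJ/mol)(-1.114) = -8.80 kJ/mol
ΔG < 0, so the forward reaction is spontaneous (proceeds forward).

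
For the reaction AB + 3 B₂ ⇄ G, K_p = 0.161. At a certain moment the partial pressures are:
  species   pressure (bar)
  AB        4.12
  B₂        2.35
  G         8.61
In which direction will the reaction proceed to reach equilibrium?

no net change (already at equilibrium)

Q_p = P(G) / (P(AB)·P(B₂)³) = (8.61) / ((4.12)·(2.35)³) = 0.161
Q_p = 0.161 = K_p, so the system is already at equilibrium.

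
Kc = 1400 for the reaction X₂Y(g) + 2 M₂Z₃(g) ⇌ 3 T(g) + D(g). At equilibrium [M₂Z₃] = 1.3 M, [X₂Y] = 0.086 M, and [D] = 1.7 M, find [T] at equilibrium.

[T] = 4.9 M

At equilibrium, Kc = [T]³·[D] / ([X₂Y]·[M₂Z₃]²) = 1400.
([T])³·(1.7) / ((0.086)·(1.3)²) = 1400
[T]³ = 120 ⇒ [T] = 4.9 M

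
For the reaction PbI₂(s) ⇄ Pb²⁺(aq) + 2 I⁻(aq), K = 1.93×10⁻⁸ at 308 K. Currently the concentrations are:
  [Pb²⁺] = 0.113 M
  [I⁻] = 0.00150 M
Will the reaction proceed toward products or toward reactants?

toward reactants

(PbI₂ is a pure solid — omitted from Q.)
Q = [Pb²⁺]·[I⁻]² = (0.113)·(0.00150)² = 2.54×10⁻⁷
Q = 2.54×10⁻⁷ > K = 1.93×10⁻⁸, so the reverse reaction proceeds.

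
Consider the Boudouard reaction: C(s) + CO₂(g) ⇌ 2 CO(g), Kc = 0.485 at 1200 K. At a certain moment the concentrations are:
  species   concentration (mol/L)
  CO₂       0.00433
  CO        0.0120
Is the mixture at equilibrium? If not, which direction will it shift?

no; Q < K, reaction proceeds forward

(C is a pure solid — omitted from Qc.)
Qc = [CO]² / [CO₂] = (0.0120)² / (0.00433) = 0.0333
Qc = 0.0333 < Kc = 0.485: net forward reaction.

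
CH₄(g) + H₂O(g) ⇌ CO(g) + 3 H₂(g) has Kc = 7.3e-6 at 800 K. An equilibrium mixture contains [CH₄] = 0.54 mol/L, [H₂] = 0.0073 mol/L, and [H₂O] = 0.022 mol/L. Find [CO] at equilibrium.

At equilibrium, Kc = [CO]·[H₂]³ / ([CH₄]·[H₂O]) = 7.3e-6.
([CO])·(0.0073)³ / ((0.54)·(0.022)) = 7.3e-6
[CO] = 0.223 = 0.22 mol/L

[CO] = 0.22 mol/L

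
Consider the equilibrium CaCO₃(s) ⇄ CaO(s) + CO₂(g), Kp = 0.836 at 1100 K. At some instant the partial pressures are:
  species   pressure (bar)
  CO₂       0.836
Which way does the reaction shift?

neither direction; the system is at equilibrium

(CaCO₃, CaO are pure solids — omitted from Qp.)
Qp = P(CO₂) = 0.836
Qp = 0.836 = Kp, so the system is already at equilibrium.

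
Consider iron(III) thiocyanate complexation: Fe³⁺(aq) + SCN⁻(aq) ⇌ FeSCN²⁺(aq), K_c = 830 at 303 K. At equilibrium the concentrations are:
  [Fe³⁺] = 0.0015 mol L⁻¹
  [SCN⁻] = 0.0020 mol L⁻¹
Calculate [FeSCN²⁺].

[FeSCN²⁺] = 0.0025 mol L⁻¹

At equilibrium, K_c = [FeSCN²⁺] / ([Fe³⁺]·[SCN⁻]) = 830.
([FeSCN²⁺]) / ((0.0015)·(0.0020)) = 830
[FeSCN²⁺] = 0.00249 = 0.0025 mol L⁻¹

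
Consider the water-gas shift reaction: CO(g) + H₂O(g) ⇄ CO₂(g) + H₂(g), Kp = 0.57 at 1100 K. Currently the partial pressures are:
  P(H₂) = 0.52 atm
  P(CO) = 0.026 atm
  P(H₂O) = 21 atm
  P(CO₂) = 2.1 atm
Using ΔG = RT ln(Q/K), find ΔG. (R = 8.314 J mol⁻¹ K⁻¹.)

Qp = P(CO₂)·P(H₂) / (P(CO)·P(H₂O)) = (2.1)·(0.52) / ((0.026)·(21)) = 2.00
ΔG = RT ln(Qp/Kp) = (8.314 J mol⁻¹ K⁻¹)(1100 K) × ln(2.00/0.57)
   = (9.145 kJ/mol)(1.255) = 11.5 kJ/mol
ΔG > 0, so the forward reaction is non-spontaneous (proceeds in reverse).

ΔG = 11.5 kJ/mol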